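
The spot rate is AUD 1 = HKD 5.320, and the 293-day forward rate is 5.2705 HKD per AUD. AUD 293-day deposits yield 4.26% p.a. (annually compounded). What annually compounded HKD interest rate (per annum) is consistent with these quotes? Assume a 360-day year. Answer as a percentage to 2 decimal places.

T = 293/360 years.
By CIP, F/S equals the HKD-to-AUD growth ratio: 5.2705/5.32 = 0.9906955.
AUD growth factor: (1 + 0.0426)^(293/360) = 1.0345365.
That pins the HKD growth at 1.0249107.
Annualise: 1.0249107^(360/293) − 1 = 0.030694 = 3.07%.

3.07%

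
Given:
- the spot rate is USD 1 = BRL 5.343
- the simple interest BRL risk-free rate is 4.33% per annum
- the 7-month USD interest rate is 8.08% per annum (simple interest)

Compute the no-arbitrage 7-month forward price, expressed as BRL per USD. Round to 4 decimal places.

T = 7/12 years.
BRL growth factor: 1 + 0.0433×7/12 = 1.0252583.
USD accumulates by 1 + 0.0808×7/12 = 1.0471333.
Forward (BRL per USD) = 5.343 × 1.0252583 / 1.0471333 = 5.231383.

5.2314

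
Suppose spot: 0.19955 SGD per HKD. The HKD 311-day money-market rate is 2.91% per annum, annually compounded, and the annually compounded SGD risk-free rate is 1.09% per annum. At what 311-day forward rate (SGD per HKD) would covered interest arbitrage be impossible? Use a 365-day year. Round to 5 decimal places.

T = 311/365 years.
SGD accumulates by (1 + 0.0109)^(311/365) = 1.0092799.
HKD accumulates by (1 + 0.0291)^(311/365) = 1.024742.
CIP: F = S · (grow SGD)/(grow HKD) = 0.19955 × 1.0092799/1.024742 = 0.1965390 SGD per HKD.

0.19654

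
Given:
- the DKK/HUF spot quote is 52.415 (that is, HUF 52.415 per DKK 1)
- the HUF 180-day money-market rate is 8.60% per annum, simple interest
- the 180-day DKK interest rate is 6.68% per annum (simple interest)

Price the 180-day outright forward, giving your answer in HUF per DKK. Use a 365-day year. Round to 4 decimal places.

T = 180/365 years.
HUF accumulates by 1 + 0.0860×180/365 = 1.04241096.
DKK accumulates by 1 + 0.0668×180/365 = 1.03294247.
CIP: F = S · (grow HUF)/(grow DKK) = 52.415 × 1.04241096/1.03294247 = 52.895463 HUF per DKK.

52.8955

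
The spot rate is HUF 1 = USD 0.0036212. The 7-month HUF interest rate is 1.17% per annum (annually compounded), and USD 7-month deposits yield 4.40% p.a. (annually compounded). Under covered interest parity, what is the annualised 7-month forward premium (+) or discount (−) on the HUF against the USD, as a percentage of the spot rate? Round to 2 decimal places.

+3.17%

T = 7/12 years.
No-arbitrage forward: 0.0036212 × 1.0254362 / 1.0068085 = 0.0036881985 USD/HUF.
Annualised premium = (F − S)/S × (1/T) = (0.0036881985 − 0.0036212)/0.0036212 ÷ (7/12) = 3.17%.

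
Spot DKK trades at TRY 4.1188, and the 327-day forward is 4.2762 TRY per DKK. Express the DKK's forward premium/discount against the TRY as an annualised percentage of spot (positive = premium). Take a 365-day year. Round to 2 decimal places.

+4.27%

T = 327/365 years.
Period premium: (4.2762 − 4.1188)/4.1188 = 0.0382150.
×(1/T) gives 4.27% p.a.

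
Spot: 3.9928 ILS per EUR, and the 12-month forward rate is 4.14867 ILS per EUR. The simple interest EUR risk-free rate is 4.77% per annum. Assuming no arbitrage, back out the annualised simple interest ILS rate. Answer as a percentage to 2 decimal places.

T = 1 year.
F/S = 4.14867/3.9928 = 1.0390378 = (growth of ILS) / (growth of EUR).
The EUR side grows by 1 + 0.0477×1 = 1.047700.
That pins the ILS growth at 1.0885999.
r = (1.0885999 − 1)/1 = 0.088600 → 8.86%.

8.86%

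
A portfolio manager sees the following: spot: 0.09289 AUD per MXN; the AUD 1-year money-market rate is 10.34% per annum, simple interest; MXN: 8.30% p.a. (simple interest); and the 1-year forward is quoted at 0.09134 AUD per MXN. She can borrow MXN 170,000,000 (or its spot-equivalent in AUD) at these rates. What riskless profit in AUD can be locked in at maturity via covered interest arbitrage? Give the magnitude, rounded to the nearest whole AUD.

AUD 607,513

T = 1 year.
Invest the MXN and cover forward: 170,000,000 × 1.083000 × 0.09134 = AUD 16,816,607.40.
Convert at spot and invest in AUD: 170,000,000 × 0.09289 × 1.103400 = AUD 17,424,120.42.
The quoted forward undervalues MXN, so borrow MXN, convert to AUD at spot, deposit the AUD at 10.34%, and buy MXN forward at 0.09134 to cover the loan.
Profit = 17,424,120.42 − 16,816,607.40 = AUD 607,513.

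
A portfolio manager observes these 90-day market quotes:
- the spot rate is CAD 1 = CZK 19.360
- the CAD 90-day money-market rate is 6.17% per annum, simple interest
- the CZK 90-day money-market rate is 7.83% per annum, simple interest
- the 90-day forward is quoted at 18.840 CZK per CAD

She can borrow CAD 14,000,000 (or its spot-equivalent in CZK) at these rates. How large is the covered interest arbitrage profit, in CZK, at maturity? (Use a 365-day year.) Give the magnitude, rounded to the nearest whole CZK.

T = 90/365 years.
Invest the CAD and cover forward: 14,000,000 × 1.01521369863 × 18.840 = CZK 267,772,765.15.
Convert at spot and invest in CZK: 14,000,000 × 19.360 × 1.01930684932 = CZK 276,272,928.44.
The quoted forward undervalues CAD, so borrow CAD, convert to CZK at spot, deposit the CZK at 7.83%, and buy CAD forward at 18.840 to cover the loan.
The gap between the two covered legs is CZK 8,500,163.

CZK 8,500,163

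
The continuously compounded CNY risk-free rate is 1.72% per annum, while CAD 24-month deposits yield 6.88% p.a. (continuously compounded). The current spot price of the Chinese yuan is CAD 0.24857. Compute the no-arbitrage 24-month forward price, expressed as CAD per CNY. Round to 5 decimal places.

0.27559

T = 2 years.
CAD accumulates by e^(0.0688×2) = 1.1475165.
CNY growth factor: e^(0.0172×2) = 1.0349985.
Forward (CAD per CNY) = 0.24857 × 1.1475165 / 1.0349985 = 0.2755928.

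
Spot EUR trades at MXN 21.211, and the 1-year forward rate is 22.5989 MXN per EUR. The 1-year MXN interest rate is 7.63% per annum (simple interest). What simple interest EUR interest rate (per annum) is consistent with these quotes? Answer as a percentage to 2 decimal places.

1.02%

T = 1 year.
F/S = 22.5989/21.211 = 1.0654330 = (growth of MXN) / (growth of EUR).
The MXN side grows by 1 + 0.0763×1 = 1.076300.
Hence g_EUR = 1.0101996.
(1.0101996 − 1)/T = 0.010200, i.e. 1.02%.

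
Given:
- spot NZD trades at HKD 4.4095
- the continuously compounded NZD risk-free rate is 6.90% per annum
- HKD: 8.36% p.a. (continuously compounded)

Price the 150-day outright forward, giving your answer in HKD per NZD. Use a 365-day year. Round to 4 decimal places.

T = 150/365 years.
HKD accumulates by e^(0.0836×150/365) = 1.0349532.
Growth of 1 NZD over T: e^(0.0690×150/365) = 1.028762.
CIP: F = S · (grow HKD)/(grow NZD) = 4.4095 × 1.0349532/1.028762 = 4.436037 HKD per NZD.

4.4360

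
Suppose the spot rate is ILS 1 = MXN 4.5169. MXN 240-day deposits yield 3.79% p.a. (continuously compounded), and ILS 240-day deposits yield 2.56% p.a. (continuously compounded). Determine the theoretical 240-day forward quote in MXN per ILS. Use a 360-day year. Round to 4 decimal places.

4.5541

T = 240/360 years.
Growth of 1 MXN over T: e^(0.0379×240/360) = 1.0255886.
Growth of 1 ILS over T: e^(0.0256×240/360) = 1.0172131.
CIP: F = S · (grow MXN)/(grow ILS) = 4.5169 × 1.0255886/1.0172131 = 4.554091 MXN per ILS.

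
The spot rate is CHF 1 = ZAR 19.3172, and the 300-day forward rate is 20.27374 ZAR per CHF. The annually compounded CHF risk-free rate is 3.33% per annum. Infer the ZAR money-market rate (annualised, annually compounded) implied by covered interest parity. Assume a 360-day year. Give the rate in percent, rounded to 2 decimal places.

T = 300/360 years.
CIP gives F = S · g_ZAR/g_CHF, so g_ZAR/g_CHF = 20.27374/19.3172 = 1.0495175.
CHF growth factor: (1 + 0.0333)^(300/360) = 1.027674.
So the ZAR growth factor = 1.0785618.
r = 1.0785618^(360/300) − 1 = 0.095000 → 9.50%.

9.50%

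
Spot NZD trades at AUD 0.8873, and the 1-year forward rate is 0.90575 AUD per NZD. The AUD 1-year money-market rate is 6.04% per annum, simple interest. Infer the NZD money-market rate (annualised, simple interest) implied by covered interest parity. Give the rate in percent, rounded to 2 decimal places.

T = 1 year.
By CIP, F/S equals the AUD-to-NZD growth ratio: 0.90575/0.8873 = 1.0207934.
AUD growth factor: 1 + 0.0604×1 = 1.060400.
That pins the NZD growth at 1.0387998.
(1.0387998 − 1)/T = 0.038800, i.e. 3.88%.

3.88%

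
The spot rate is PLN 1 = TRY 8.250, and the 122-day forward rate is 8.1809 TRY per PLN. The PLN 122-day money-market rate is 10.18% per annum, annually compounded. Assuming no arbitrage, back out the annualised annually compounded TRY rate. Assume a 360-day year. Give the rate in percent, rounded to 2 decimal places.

7.48%

T = 122/360 years.
CIP gives F = S · g_TRY/g_PLN, so g_TRY/g_PLN = 8.1809/8.25 = 0.9916242.
PLN growth factor: (1 + 0.1018)^(122/360) = 1.0333993.
So the TRY growth factor = 1.0247438.
Annualise: 1.0247438^(360/122) − 1 = 0.074791 = 7.48%.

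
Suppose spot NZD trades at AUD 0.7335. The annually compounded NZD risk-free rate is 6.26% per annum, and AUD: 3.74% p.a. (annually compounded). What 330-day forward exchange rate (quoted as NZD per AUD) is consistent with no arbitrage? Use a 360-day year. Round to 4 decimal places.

1.3937

T = 330/360 years.
Growth of 1 AUD over T: (1 + 0.0374)^(330/360) = 1.0342306.
Growth of 1 NZD over T: (1 + 0.0626)^(330/360) = 1.0572369.
So F = 0.7335 × 1.0342306 / 1.0572369 = 0.7175385 (AUD/NZD).
Invert for NZD per AUD: 1 / 0.7175385 = 1.3937.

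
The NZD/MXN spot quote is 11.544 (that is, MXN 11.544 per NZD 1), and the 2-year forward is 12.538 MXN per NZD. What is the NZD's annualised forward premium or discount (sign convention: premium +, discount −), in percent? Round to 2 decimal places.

+4.31%

T = 2 years.
Period premium: (12.538 − 11.544)/11.544 = 0.0861053.
Per annum: 0.0861053 / 2 = 0.043053 = 4.31%.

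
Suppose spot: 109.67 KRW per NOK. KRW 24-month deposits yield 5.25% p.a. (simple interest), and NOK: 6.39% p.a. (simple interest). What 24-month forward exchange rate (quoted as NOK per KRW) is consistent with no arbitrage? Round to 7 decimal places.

T = 2 years.
Growth of 1 KRW over T: 1 + 0.0525×2 = 1.105000.
NOK accumulates by 1 + 0.0639×2 = 1.127800.
CIP: F = S · (grow KRW)/(grow NOK) = 109.67 × 1.105000/1.127800 = 107.4529 KRW per NOK.
Invert for NOK per KRW: 1 / 107.4529 = 0.0093064.

0.0093064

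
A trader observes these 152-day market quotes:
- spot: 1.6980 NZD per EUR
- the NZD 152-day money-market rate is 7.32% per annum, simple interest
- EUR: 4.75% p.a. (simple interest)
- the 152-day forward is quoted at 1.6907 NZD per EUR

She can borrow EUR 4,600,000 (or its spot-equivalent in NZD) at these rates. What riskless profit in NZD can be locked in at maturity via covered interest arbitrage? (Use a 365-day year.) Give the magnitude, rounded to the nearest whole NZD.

NZD 117,839

T = 152/365 years.
Route A — deposit EUR, sell forward: 4,600,000 × 1.019780822 × 1.6907 = NZD 7,931,059.80.
Route B — convert at spot, deposit NZD: 4,600,000 × 1.6980 × 1.030483288 = NZD 8,048,898.87.
The quoted forward undervalues EUR, so borrow EUR, convert to NZD at spot, deposit the NZD at 7.32%, and buy EUR forward at 1.6907 to cover the loan.
The gap between the two covered legs is NZD 117,839.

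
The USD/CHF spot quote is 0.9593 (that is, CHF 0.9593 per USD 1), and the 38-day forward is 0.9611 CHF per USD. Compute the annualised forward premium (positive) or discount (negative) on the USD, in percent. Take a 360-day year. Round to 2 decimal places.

+1.78%

T = 38/360 years.
USD trades forward at +0.18764% vs spot over the period.
Annualise by dividing by T: 0.0018764 / (38/360) = 0.017776 → 1.78%.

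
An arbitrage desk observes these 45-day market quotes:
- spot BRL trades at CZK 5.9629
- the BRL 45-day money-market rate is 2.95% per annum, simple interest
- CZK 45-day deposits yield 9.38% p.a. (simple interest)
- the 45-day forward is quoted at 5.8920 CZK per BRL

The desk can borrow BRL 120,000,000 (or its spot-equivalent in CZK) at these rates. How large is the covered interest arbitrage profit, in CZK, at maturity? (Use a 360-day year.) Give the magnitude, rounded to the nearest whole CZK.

T = 45/360 years.
Invest the BRL and cover forward: 120,000,000 × 1.0036875 × 5.8920 = CZK 709,647,210.00.
Convert at spot and invest in CZK: 120,000,000 × 5.9629 × 1.011725 = CZK 723,937,800.30.
The quoted forward undervalues BRL, so borrow BRL, convert to CZK at spot, deposit the CZK at 9.38%, and buy BRL forward at 5.8920 to cover the loan.
The gap between the two covered legs is CZK 14,290,590.

CZK 14,290,590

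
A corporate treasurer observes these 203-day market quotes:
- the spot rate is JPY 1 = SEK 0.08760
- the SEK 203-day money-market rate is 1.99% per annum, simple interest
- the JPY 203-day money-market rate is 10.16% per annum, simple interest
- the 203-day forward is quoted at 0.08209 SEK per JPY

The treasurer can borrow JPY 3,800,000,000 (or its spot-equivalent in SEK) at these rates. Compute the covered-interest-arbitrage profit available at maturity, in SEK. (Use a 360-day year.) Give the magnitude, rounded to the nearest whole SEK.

T = 203/360 years.
Route A — deposit JPY, sell forward: 3,800,000,000 × 1.05729111111 × 0.08209 = SEK 329,813,503.78.
Route B — convert at spot, deposit SEK: 3,800,000,000 × 0.08760 × 1.01122138889 = SEK 336,615,375.93.
The quoted forward undervalues JPY, so borrow JPY, convert to SEK at spot, deposit the SEK at 1.99%, and buy JPY forward at 0.08209 to cover the loan.
The gap between the two covered legs is SEK 6,801,872.

SEK 6,801,872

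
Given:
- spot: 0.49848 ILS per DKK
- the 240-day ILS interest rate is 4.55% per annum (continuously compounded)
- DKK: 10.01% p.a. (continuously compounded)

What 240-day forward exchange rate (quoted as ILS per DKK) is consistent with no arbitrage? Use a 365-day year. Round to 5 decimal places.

0.48090

T = 240/365 years.
Growth of 1 ILS over T: e^(0.0455×240/365) = 1.0303698.
DKK accumulates by e^(0.1001×240/365) = 1.0680336.
Forward (ILS per DKK) = 0.49848 × 1.0303698 / 1.0680336 = 0.4809013.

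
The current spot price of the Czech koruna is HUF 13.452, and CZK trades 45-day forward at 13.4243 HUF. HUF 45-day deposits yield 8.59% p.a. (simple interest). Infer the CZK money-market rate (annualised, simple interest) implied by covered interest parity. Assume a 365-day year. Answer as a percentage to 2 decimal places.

T = 45/365 years.
CIP gives F = S · g_HUF/g_CZK, so g_HUF/g_CZK = 13.4243/13.452 = 0.9979408.
HUF growth factor: 1 + 0.0859×45/365 = 1.0105904.
Hence g_CZK = 1.0126757.
r = (1.0126757 − 1)/(45/365) = 0.102814 → 10.28%.

10.28%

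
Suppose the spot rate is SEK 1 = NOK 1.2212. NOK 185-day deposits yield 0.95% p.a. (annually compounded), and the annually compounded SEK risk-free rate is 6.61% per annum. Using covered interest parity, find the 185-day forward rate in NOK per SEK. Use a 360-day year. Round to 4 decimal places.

1.1874

T = 185/360 years.
NOK growth factor: (1 + 0.0095)^(185/360) = 1.0048707.
SEK growth factor: (1 + 0.0661)^(185/360) = 1.0334395.
CIP: F = S · (grow NOK)/(grow SEK) = 1.2212 × 1.0048707/1.0334395 = 1.187441 NOK per SEK.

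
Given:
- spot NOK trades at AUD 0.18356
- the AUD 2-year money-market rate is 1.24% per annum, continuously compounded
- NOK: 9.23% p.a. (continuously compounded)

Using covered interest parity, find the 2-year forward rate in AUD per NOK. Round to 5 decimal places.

0.15645

T = 2 years.
Growth of 1 AUD over T: e^(0.0124×2) = 1.0251101.
NOK growth factor: e^(0.0923×2) = 1.2027372.
Forward (AUD per NOK) = 0.18356 × 1.0251101 / 1.2027372 = 0.1564508.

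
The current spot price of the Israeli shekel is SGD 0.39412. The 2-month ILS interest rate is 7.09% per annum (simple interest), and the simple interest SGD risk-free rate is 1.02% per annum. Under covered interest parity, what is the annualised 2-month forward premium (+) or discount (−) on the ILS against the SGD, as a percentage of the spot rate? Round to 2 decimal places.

T = 2/12 years.
CIP forward (SGD per ILS) = 0.39412 × 1.001700/1.0118167 = 0.39017937.
(F − S)/S ÷ T = (0.39017937 − 0.39412)/0.39412/(2/12) = -0.059991 → -6.00%.

-6.00%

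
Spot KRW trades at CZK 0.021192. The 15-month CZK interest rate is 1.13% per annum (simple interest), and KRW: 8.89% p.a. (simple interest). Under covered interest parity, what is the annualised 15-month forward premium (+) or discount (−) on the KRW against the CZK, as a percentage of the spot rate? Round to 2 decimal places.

T = 15/12 years.
F = S · g_CZK/g_KRW = 0.021192 × 1.014125/1.111125 = 0.019341962.
Annualised premium = (F − S)/S × (1/T) = (0.019341962 − 0.021192)/0.021192 ÷ (15/12) = -6.98%.

-6.98%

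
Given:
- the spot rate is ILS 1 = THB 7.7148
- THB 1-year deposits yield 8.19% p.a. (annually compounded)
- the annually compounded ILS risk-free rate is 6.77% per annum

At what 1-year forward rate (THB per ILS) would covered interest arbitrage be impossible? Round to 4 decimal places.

T = 1 year.
Growth of 1 THB over T: (1 + 0.0819)^1 = 1.081900.
ILS accumulates by (1 + 0.0677)^1 = 1.067700.
So F = 7.7148 × 1.081900 / 1.067700 = 7.817404 (THB/ILS).

7.8174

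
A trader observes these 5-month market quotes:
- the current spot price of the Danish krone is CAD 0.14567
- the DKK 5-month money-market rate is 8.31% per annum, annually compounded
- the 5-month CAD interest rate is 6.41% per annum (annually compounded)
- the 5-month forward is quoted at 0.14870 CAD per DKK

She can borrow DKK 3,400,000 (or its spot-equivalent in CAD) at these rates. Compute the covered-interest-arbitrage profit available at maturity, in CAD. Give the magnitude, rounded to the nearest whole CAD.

T = 5/12 years.
Keep in DKK, deliver into the forward: 3,400,000·1.03382072·0.14870 = CAD 522,679.08.
Swap to CAD now, deposit: 3,400,000·0.14567·1.02622522 = CAD 508,266.77.
The quoted forward overvalues DKK, so borrow CAD, buy DKK at spot, deposit the DKK at 8.31%, and sell the proceeds forward at 0.14870.
The gap between the two covered legs is CAD 14,412.

CAD 14,412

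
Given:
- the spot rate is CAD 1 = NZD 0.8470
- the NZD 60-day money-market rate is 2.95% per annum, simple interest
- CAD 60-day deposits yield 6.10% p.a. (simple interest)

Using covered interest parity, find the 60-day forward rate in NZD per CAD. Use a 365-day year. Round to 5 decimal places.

0.84266

T = 60/365 years.
Growth of 1 NZD over T: 1 + 0.0295×60/365 = 1.0048493.
CAD accumulates by 1 + 0.0610×60/365 = 1.0100274.
CIP: F = S · (grow NZD)/(grow CAD) = 0.847 × 1.0048493/1.0100274 = 0.8426577 NZD per CAD.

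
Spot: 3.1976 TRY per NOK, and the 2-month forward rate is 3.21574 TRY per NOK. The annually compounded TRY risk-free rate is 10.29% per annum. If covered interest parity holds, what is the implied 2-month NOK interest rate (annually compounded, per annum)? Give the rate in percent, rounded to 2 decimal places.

6.61%

T = 2/12 years.
CIP gives F = S · g_TRY/g_NOK, so g_TRY/g_NOK = 3.21574/3.1976 = 1.0056730.
The TRY side grows by (1 + 0.1029)^(2/12) = 1.0164578.
So the NOK growth factor = 1.010724.
r = 1.010724^(12/2) − 1 = 0.066094 → 6.61%.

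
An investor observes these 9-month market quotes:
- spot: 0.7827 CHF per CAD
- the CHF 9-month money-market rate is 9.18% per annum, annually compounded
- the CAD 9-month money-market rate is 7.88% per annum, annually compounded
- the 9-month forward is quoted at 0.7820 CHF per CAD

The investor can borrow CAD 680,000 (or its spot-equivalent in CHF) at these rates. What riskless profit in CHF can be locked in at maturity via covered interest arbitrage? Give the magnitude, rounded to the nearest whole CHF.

CHF 5,588

T = 9/12 years.
Keep in CAD, deliver into the forward: 680,000·1.05853617·0.7820 = CHF 562,887.19.
Swap to CHF now, deposit: 680,000·0.7827·1.06808869 = CHF 568,475.25.
The quoted forward undervalues CAD, so borrow CAD, convert to CHF at spot, deposit the CHF at 9.18%, and buy CAD forward at 0.7820 to cover the loan.
Profit = 568,475.25 − 562,887.19 = CHF 5,588.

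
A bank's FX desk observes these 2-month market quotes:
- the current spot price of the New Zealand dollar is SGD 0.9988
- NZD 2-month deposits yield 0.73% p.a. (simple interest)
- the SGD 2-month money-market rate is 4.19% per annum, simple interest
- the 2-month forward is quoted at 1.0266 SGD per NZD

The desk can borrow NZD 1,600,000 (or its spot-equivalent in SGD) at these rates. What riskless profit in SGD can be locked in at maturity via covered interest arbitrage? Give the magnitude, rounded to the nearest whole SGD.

SGD 35,319

T = 2/12 years.
Invest the NZD and cover forward: 1,600,000 × 1.001216667 × 1.0266 = SGD 1,644,558.45.
Convert at spot and invest in SGD: 1,600,000 × 0.9988 × 1.006983333 = SGD 1,609,239.92.
The quoted forward overvalues NZD, so borrow SGD, buy NZD at spot, deposit the NZD at 0.73%, and sell the proceeds forward at 1.0266.
Profit = 1,644,558.45 − 1,609,239.92 = SGD 35,319.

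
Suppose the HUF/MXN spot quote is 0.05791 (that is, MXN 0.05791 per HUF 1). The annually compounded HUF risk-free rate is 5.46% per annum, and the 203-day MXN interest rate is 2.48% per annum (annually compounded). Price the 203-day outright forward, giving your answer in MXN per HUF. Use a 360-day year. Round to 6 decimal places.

0.056982

T = 203/360 years.
MXN accumulates by (1 + 0.0248)^(203/360) = 1.0139097.
Growth of 1 HUF over T: (1 + 0.0546)^(203/360) = 1.030431.
So F = 0.05791 × 1.0139097 / 1.030431 = 0.05698151 (MXN/HUF).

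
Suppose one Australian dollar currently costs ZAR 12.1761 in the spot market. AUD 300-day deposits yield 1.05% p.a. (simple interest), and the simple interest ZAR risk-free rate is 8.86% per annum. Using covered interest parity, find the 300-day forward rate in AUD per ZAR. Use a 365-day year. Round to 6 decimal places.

0.077214

T = 300/365 years.
Growth of 1 ZAR over T: 1 + 0.0886×300/365 = 1.0728219.
AUD growth factor: 1 + 0.0105×300/365 = 1.0086301.
So F = 12.1761 × 1.0728219 / 1.0086301 = 12.95102 (ZAR/AUD).
Quoted the other way: 1/12.95102 = 0.077214 AUD per ZAR.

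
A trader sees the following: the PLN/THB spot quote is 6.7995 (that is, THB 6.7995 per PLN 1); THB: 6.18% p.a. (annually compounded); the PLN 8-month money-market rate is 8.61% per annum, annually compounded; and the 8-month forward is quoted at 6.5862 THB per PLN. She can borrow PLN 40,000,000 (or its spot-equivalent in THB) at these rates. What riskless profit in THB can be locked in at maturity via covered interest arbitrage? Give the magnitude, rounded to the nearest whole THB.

T = 8/12 years.
Keep in PLN, deliver into the forward: 40,000,000·1.05660633235·6.5862 = THB 278,360,825.04.
Swap to THB now, deposit: 40,000,000·6.7995·1.04078689214 = THB 283,073,218.92.
The quoted forward undervalues PLN, so borrow PLN, convert to THB at spot, deposit the THB at 6.18%, and buy PLN forward at 6.5862 to cover the loan.
Profit = 283,073,218.92 − 278,360,825.04 = THB 4,712,394.

THB 4,712,394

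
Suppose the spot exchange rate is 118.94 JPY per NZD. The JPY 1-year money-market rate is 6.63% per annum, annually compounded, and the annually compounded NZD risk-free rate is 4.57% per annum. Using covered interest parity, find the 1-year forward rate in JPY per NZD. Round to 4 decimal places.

121.2831

T = 1 year.
Growth of 1 JPY over T: (1 + 0.0663)^1 = 1.066300.
Growth of 1 NZD over T: (1 + 0.0457)^1 = 1.045700.
CIP: F = S · (grow JPY)/(grow NZD) = 118.94 × 1.066300/1.045700 = 121.283085 JPY per NZD.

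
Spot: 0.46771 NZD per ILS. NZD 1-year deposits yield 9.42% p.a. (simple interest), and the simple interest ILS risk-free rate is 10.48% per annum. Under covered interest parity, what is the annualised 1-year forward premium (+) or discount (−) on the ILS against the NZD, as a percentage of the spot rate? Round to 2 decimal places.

T = 1 year.
No-arbitrage forward: 0.46771 × 1.094200 / 1.104800 = 0.46322256 NZD/ILS.
Annualised premium = (F − S)/S × (1/T) = (0.46322256 − 0.46771)/0.46771 ÷ 1 = -0.96%.

-0.96%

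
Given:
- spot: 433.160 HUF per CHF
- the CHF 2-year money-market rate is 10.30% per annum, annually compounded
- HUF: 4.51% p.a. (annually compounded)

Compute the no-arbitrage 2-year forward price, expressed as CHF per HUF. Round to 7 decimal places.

T = 2 years.
Growth of 1 HUF over T: (1 + 0.0451)^2 = 1.092234.
CHF accumulates by (1 + 0.1030)^2 = 1.216609.
Forward (HUF per CHF) = 433.16 × 1.092234 / 1.216609 = 388.8777.
Invert for CHF per HUF: 1 / 388.8777 = 0.0025715.

0.0025715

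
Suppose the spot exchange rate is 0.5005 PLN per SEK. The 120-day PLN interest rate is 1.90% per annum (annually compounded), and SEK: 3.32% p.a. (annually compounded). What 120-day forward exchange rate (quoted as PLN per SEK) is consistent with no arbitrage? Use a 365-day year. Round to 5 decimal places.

0.49823

T = 120/365 years.
PLN growth factor: (1 + 0.0190)^(120/365) = 1.0062072.
SEK growth factor: (1 + 0.0332)^(120/365) = 1.0107956.
CIP: F = S · (grow PLN)/(grow SEK) = 0.5005 × 1.0062072/1.0107956 = 0.4982280 PLN per SEK.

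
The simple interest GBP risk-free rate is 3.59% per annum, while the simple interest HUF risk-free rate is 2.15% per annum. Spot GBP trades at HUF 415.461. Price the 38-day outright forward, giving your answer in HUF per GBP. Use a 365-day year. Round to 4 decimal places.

414.8405

T = 38/365 years.
HUF accumulates by 1 + 0.0215×38/365 = 1.002238356.
Growth of 1 GBP over T: 1 + 0.0359×38/365 = 1.003737534.
CIP: F = S · (grow HUF)/(grow GBP) = 415.461 × 1.002238356/1.003737534 = 414.840469 HUF per GBP.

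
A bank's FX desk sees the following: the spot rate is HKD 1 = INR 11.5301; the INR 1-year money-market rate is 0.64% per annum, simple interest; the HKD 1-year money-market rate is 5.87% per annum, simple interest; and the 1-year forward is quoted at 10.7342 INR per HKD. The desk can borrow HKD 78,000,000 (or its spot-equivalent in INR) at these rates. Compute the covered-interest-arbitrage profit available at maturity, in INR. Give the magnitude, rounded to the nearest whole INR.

INR 18,688,418

T = 1 year.
Keep in HKD, deliver into the forward: 78,000,000·1.058700·10.7342 = INR 886,415,208.12.
Swap to INR now, deposit: 78,000,000·11.5301·1.006400 = INR 905,103,625.92.
The quoted forward undervalues HKD, so borrow HKD, convert to INR at spot, deposit the INR at 0.64%, and buy HKD forward at 10.7342 to cover the loan.
The gap between the two covered legs is INR 18,688,418.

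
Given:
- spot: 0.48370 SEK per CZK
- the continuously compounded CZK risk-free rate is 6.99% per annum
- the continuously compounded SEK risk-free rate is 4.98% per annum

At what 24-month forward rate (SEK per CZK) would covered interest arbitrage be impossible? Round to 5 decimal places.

T = 2 years.
Growth of 1 SEK over T: e^(0.0498×2) = 1.1047289.
CZK growth factor: e^(0.0699×2) = 1.1500438.
So F = 0.4837 × 1.1047289 / 1.1500438 = 0.4646409 (SEK/CZK).

0.46464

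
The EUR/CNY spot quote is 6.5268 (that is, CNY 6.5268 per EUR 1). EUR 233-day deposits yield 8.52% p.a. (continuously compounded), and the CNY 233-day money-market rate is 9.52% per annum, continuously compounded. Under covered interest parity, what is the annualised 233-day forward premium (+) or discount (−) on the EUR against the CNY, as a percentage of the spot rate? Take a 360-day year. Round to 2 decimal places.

T = 233/360 years.
No-arbitrage forward: 6.5268 × 1.0635534 / 1.0566921 = 6.5691797 CNY/EUR.
Annualised premium = (F − S)/S × (1/T) = (6.5691797 − 6.5268)/6.5268 ÷ (233/360) = 1.00%.

+1.00%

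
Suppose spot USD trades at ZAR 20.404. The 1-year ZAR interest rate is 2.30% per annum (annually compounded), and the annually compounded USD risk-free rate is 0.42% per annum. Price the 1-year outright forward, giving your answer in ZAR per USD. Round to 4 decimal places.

T = 1 year.
Growth of 1 ZAR over T: (1 + 0.0230)^1 = 1.023000.
USD growth factor: (1 + 0.0042)^1 = 1.004200.
So F = 20.404 × 1.023000 / 1.004200 = 20.785991 (ZAR/USD).

20.7860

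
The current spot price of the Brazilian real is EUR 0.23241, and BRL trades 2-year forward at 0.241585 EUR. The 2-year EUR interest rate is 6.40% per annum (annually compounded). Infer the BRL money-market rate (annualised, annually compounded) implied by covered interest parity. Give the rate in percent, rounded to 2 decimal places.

4.36%

T = 2 years.
By CIP, F/S equals the EUR-to-BRL growth ratio: 0.241585/0.23241 = 1.0394776.
The EUR side grows by (1 + 0.0640)^2 = 1.132096.
So the BRL growth factor = 1.0891009.
Annualise: 1.0891009^(1/2) − 1 = 0.043600 = 4.36%.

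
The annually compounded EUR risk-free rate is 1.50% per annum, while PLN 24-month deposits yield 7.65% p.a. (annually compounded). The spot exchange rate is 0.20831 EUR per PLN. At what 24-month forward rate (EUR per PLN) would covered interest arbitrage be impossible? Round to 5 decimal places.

T = 2 years.
EUR growth factor: (1 + 0.0150)^2 = 1.030225.
PLN accumulates by (1 + 0.0765)^2 = 1.1588523.
CIP: F = S · (grow EUR)/(grow PLN) = 0.20831 × 1.030225/1.1588523 = 0.1851885 EUR per PLN.

0.18519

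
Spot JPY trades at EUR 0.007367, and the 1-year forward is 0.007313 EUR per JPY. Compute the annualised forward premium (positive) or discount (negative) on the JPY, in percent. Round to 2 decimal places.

-0.73%

T = 1 year.
(F − S)/S = (0.007313 − 0.007367)/0.007367 = -0.0073300.
Annualise by dividing by T: -0.0073300 / 1 = -0.007330 → -0.73%.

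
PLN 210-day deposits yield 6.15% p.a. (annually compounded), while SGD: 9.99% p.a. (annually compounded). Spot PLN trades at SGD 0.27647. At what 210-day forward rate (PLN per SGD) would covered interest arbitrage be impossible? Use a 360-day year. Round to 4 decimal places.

T = 210/360 years.
Growth of 1 SGD over T: (1 + 0.0999)^(210/360) = 1.0571161.
Growth of 1 PLN over T: (1 + 0.0615)^(210/360) = 1.0354282.
Forward (SGD per PLN) = 0.27647 × 1.0571161 / 1.0354282 = 0.2822609.
Invert for PLN per SGD: 1 / 0.2822609 = 3.5428.

3.5428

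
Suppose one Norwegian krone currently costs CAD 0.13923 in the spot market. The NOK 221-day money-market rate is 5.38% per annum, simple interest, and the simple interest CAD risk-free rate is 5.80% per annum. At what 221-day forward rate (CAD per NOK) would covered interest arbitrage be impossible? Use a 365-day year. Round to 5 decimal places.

T = 221/365 years.
CAD growth factor: 1 + 0.0580×221/365 = 1.0351178.
NOK accumulates by 1 + 0.0538×221/365 = 1.0325748.
Forward (CAD per NOK) = 0.13923 × 1.0351178 / 1.0325748 = 0.1395729.

0.13957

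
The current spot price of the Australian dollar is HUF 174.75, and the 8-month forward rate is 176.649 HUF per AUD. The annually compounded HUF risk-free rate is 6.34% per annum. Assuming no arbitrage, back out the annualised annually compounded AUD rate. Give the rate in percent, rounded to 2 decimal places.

T = 8/12 years.
CIP gives F = S · g_HUF/g_AUD, so g_HUF/g_AUD = 176.649/174.75 = 1.0108670.
The HUF side grows by (1 + 0.0634)^(8/12) = 1.0418322.
So the AUD growth factor = 1.0306323.
r = 1.0306323^(12/8) − 1 = 0.046299 → 4.63%.

4.63%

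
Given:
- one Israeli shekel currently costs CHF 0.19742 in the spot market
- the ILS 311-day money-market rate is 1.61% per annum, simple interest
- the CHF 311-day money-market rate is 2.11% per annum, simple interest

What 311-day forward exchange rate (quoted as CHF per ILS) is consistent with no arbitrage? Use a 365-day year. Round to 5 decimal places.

0.19825

T = 311/365 years.
Growth of 1 CHF over T: 1 + 0.0211×311/365 = 1.0179784.
Growth of 1 ILS over T: 1 + 0.0161×311/365 = 1.0137181.
Forward (CHF per ILS) = 0.19742 × 1.0179784 / 1.0137181 = 0.1982497.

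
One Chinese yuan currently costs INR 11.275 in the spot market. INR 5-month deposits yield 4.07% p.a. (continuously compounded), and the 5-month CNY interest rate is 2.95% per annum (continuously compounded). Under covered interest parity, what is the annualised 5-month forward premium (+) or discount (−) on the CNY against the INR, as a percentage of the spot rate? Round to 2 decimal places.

T = 5/12 years.
F = S · g_INR/g_CNY = 11.275 × 1.0171029/1.0123675 = 11.327739.
(F − S)/S ÷ T = (11.327739 − 11.275)/11.275/(5/12) = 0.011226 → 1.12%.

+1.12%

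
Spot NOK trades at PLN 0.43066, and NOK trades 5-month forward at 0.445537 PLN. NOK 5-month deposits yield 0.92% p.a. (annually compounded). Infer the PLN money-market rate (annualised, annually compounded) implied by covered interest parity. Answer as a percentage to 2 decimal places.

T = 5/12 years.
CIP gives F = S · g_PLN/g_NOK, so g_PLN/g_NOK = 0.445537/0.43066 = 1.0345447.
The NOK side grows by (1 + 0.0092)^(5/12) = 1.0038231.
That pins the PLN growth at 1.0384999.
Annualise: 1.0384999^(12/5) − 1 = 0.094903 = 9.49%.

9.49%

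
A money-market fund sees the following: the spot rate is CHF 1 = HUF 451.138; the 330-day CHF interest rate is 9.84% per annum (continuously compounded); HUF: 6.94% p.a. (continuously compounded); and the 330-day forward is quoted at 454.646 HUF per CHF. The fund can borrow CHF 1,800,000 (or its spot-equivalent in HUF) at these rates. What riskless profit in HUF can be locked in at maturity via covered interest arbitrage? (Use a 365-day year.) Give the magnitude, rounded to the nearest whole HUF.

T = 330/365 years.
Route A — deposit CHF, sell forward: 1,800,000 × 1.09304172538 × 454.646 = HUF 894,504,686.90.
Route B — convert at spot, deposit HUF: 1,800,000 × 451.138 × 1.0647555108 = HUF 864,633,008.94.
The quoted forward overvalues CHF, so borrow HUF, buy CHF at spot, deposit the CHF at 9.84%, and sell the proceeds forward at 454.646.
The gap between the two covered legs is HUF 29,871,678.

HUF 29,871,678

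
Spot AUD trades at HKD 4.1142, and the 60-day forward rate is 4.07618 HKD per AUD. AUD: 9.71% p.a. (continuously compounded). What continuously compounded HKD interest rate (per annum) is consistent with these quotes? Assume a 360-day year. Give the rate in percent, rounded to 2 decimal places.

T = 60/360 years.
By CIP, F/S equals the HKD-to-AUD growth ratio: 4.07618/4.1142 = 0.9907588.
The AUD side grows by e^(0.0971×60/360) = 1.016315.
That pins the HKD growth at 1.006923.
r = ln(1.006923)/(60/360) = 0.041395 → 4.14%.

4.14%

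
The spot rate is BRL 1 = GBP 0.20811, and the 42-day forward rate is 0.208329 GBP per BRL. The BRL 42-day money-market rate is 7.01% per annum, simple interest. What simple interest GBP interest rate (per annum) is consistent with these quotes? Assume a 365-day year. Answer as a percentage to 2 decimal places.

T = 42/365 years.
CIP gives F = S · g_GBP/g_BRL, so g_GBP/g_BRL = 0.208329/0.20811 = 1.0010523.
BRL growth factor: 1 + 0.0701×42/365 = 1.0080663.
So the GBP growth factor = 1.0091271.
r = (1.0091271 − 1)/(42/365) = 0.079319 → 7.93%.

7.93%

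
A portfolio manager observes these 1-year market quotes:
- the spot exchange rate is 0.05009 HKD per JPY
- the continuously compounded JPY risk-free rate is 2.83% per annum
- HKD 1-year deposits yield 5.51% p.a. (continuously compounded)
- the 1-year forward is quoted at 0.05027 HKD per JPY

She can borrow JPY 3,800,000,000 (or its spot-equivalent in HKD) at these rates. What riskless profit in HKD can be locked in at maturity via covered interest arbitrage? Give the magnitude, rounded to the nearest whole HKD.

HKD 4,614,907

T = 1 year.
Route A — deposit JPY, sell forward: 3,800,000,000 × 1.02870424941 × 0.05027 = HKD 196,509,257.95.
Route B — convert at spot, deposit HKD: 3,800,000,000 × 0.05009 × 1.05664627402 = HKD 201,124,165.09.
The quoted forward undervalues JPY, so borrow JPY, convert to HKD at spot, deposit the HKD at 5.51%, and buy JPY forward at 0.05027 to cover the loan.
The gap between the two covered legs is HKD 4,614,907.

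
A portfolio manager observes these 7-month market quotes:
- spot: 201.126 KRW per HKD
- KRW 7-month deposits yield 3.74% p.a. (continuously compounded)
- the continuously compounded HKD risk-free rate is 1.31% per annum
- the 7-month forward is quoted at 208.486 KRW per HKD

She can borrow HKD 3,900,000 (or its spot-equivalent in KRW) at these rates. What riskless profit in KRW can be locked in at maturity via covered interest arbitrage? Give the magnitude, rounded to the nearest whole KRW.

T = 7/12 years.
Keep in HKD, deliver into the forward: 3,900,000·1.00767093872·208.486 = KRW 819,332,604.99.
Swap to KRW now, deposit: 3,900,000·201.126·1.02205639029 = KRW 801,692,242.86.
The quoted forward overvalues HKD, so borrow KRW, buy HKD at spot, deposit the HKD at 1.31%, and sell the proceeds forward at 208.486.
Profit = 819,332,604.99 − 801,692,242.86 = KRW 17,640,362.

KRW 17,640,362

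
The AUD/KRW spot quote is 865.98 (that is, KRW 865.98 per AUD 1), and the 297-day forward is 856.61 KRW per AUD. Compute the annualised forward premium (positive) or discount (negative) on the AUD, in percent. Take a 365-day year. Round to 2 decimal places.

T = 297/365 years.
Period premium: (856.61 − 865.98)/865.98 = -0.0108201.
Annualise by dividing by T: -0.0108201 / (297/365) = -0.013297 → -1.33%.

-1.33%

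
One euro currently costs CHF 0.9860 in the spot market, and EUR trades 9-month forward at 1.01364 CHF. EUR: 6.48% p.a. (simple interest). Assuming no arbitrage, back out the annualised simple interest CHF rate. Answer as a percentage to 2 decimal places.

10.40%

T = 9/12 years.
CIP gives F = S · g_CHF/g_EUR, so g_CHF/g_EUR = 1.01364/0.986 = 1.0280325.
EUR growth factor: 1 + 0.0648×9/12 = 1.048600.
That pins the CHF growth at 1.0779949.
r = (1.0779949 − 1)/(9/12) = 0.103993 → 10.40%.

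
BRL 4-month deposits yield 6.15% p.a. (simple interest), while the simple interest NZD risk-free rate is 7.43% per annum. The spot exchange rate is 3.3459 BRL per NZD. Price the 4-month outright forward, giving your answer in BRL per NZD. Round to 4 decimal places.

T = 4/12 years.
Growth of 1 BRL over T: 1 + 0.0615×4/12 = 1.020500.
NZD growth factor: 1 + 0.0743×4/12 = 1.0247667.
CIP: F = S · (grow BRL)/(grow NZD) = 3.3459 × 1.020500/1.0247667 = 3.331969 BRL per NZD.

3.3320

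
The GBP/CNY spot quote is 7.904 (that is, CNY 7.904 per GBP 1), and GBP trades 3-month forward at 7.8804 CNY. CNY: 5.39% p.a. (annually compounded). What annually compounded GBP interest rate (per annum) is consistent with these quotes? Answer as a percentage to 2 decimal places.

6.66%

T = 3/12 years.
F/S = 7.8804/7.904 = 0.9970142 = (growth of CNY) / (growth of GBP).
CNY growth factor: (1 + 0.0539)^(3/12) = 1.0132109.
That pins the GBP growth at 1.0162452.
r = 1.0162452^(12/3) − 1 = 0.066581 → 6.66%.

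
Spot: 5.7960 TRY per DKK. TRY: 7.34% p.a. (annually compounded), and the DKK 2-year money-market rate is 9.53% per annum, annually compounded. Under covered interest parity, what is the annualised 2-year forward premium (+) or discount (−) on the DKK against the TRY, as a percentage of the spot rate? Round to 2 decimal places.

T = 2 years.
No-arbitrage forward: 5.796 × 1.1521876 / 1.1996821 = 5.5665408 TRY/DKK.
Annualised premium = (F − S)/S × (1/T) = (5.5665408 − 5.796)/5.796 ÷ 2 = -1.98%.

-1.98%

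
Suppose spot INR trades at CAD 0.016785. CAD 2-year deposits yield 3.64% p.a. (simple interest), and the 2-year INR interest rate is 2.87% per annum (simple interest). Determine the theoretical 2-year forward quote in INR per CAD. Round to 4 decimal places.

T = 2 years.
Growth of 1 CAD over T: 1 + 0.0364×2 = 1.072800.
INR growth factor: 1 + 0.0287×2 = 1.057400.
CIP: F = S · (grow CAD)/(grow INR) = 0.016785 × 1.072800/1.057400 = 0.017029457 CAD per INR.
Invert for INR per CAD: 1 / 0.017029457 = 58.7218.

58.7218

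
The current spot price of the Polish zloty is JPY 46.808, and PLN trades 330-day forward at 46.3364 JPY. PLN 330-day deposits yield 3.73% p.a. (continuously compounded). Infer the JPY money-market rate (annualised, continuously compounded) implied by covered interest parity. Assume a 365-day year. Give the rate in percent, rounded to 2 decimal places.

2.61%

T = 330/365 years.
F/S = 46.3364/46.808 = 0.9899248 = (growth of JPY) / (growth of PLN).
The PLN side grows by e^(0.0373×330/365) = 1.0342984.
That pins the JPY growth at 1.0238776.
Take logs: ln 1.0238776 / (330/365) = 0.026100, so 2.61%.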